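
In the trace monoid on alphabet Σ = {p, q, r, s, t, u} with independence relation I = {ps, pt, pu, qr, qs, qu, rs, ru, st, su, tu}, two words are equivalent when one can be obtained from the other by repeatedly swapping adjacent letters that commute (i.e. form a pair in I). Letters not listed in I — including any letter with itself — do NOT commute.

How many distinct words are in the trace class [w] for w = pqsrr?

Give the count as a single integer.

15

drop 0:p onto floor
drop 1:q onto {0:p}
drop 2:s onto floor
drop 3:r onto {0:p}
drop 4:r onto {3:r}
ground layer = {0:p, 2:s}
drop-orders for the pieces not yet dropped (sum over which currently-grounded one goes next):
  1 to go: {1} 1  {2} 1  {4} 1
  2 to go: {1,2} 2  {1,4} 2  {2,4} 2  {3,4} 1
  3 to go: {1,2,4} 6  {1,3,4} 3  {2,3,4} 3
  if 0:p drops first: 12 orders
  if 2:s drops first: 3 orders
heap linearizations: 15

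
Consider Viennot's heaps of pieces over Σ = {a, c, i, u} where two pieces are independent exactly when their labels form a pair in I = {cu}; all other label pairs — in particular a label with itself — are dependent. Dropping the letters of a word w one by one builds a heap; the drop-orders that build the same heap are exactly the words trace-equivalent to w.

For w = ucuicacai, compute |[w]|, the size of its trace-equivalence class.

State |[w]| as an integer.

drop 0:u onto floor
drop 1:c onto floor
drop 2:u onto {0:u}
drop 3:i onto {1:c, 2:u}
drop 4:c onto {3:i}
drop 5:a onto {4:c}
drop 6:c onto {5:a}
drop 7:a onto {6:c}
drop 8:i onto {7:a}
ground layer = {0:u, 1:c}
drop-orders for the pieces not yet dropped (sum over which currently-grounded one goes next):
  1 to go: {8} 1
  2 to go: {7,8} 1
  3 to go: {6,7,8} 1
  4 to go: {5,6,7,8} 1
  5 to go: {4,5,6,7,8} 1
  6 to go: {3,4,5,6,7,8} 1
  7 to go: {1,3,4,5,6,7,8} 1  {2,3,4,5,6,7,8} 1
  if 0:u drops first: 2 orders
  if 1:c drops first: 1 orders
heap linearizations: 3

3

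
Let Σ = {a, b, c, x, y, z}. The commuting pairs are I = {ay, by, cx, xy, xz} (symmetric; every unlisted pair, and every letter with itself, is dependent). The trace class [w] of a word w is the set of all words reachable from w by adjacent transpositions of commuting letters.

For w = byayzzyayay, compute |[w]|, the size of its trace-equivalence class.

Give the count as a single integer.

drop 0:b onto floor
drop 1:y onto floor
drop 2:a onto {0:b}
drop 3:y onto {1:y}
drop 4:z onto {2:a, 3:y}
drop 5:z onto {4:z}
drop 6:y onto {5:z}
drop 7:a onto {5:z}
drop 8:y onto {6:y}
drop 9:a onto {7:a}
drop 10:y onto {8:y}
ground layer = {0:b, 1:y}
drop-orders for the pieces not yet dropped (sum over which currently-grounded one goes next):
  1 to go: {9} 1  {10} 1
  2 to go: {7,9} 1  {8,10} 1  {9,10} 2
  3 to go: {6,8,10} 1  {7,9,10} 3  {8,9,10} 3
  4 to go: {6,8,9,10} 4  {7,8,9,10} 6
  5 to go: {6,7,8,9,10} 10
  6 to go: {5,6,7,8,9,10} 10
  7 to go: {4,5,6,7,8,9,10} 10
  8 to go: {2,4,5,6,7,8,9,10} 10  {3,4,5,6,7,8,9,10} 10
  9 to go: {0,2,4,5,6,7,8,9,10} 10  {1,3,4,5,6,7,8,9,10} 10  {2,3,4,5,6,7,8,9,10} 20
  if 0:b drops first: 30 orders
  if 1:y drops first: 30 orders
heap linearizations: 60

60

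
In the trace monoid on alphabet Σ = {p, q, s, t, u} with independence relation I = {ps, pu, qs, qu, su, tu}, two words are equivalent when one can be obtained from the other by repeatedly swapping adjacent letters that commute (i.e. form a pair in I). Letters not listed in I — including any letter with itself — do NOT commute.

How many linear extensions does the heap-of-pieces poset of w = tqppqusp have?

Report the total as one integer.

0(t) covers ∅
1(q) covers 0:t
2(p) covers 1:q
3(p) covers 2:p
4(q) covers 3:p
5(u) covers ∅
6(s) covers 0:t
7(p) covers 4:q
floor of heap: 0:t, 5:u
completions by unplaced set U, small U first (add the entries for U minus each lowest piece of U):
  |U|=1: {5}:1  {6}:1  {7}:1
  |U|=2: {4,7}:1  {5,6}:2  {5,7}:2  {6,7}:2
  |U|=3: {3,4,7}:1  {4,5,7}:3  {4,6,7}:3  {5,6,7}:6
  |U|=4: {2,3,4,7}:1  {3,4,5,7}:4  {3,4,6,7}:4  {4,5,6,7}:12
  |U|=5: {1,2,3,4,7}:1  {2,3,4,5,7}:5  {2,3,4,6,7}:5  {3,4,5,6,7}:20
  |U|=6: {1,2,3,4,5,7}:6  {1,2,3,4,6,7}:6  {2,3,4,5,6,7}:30
  start at 0(t): 42
  start at 5(u): 6
sum over floor = 48

48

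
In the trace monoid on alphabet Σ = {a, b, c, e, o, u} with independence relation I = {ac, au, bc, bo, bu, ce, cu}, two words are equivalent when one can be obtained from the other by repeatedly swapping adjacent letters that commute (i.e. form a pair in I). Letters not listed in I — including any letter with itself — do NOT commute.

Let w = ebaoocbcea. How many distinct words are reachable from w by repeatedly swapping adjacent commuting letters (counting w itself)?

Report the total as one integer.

piece 0:e — minimal
piece 1:b rests on {0:e}
piece 2:a rests on {1:b}
piece 3:o rests on {2:a}
piece 4:o rests on {3:o}
piece 5:c rests on {4:o}
piece 6:b rests on {2:a}
piece 7:c rests on {5:c}
piece 8:e rests on {4:o, 6:b}
piece 9:a rests on {8:e}
minimal pieces: {0:e}
ways to finish when only these pieces remain (= sum over removing one remaining piece with nothing left below it):
  1 left: {7}→1  {9}→1
  2 left: {5,7}→1  {7,9}→2  {8,9}→1
  3 left: {5,7,9}→3  {6,8,9}→1  {7,8,9}→3
  4 left: {5,7,8,9}→6  {6,7,8,9}→4
  5 left: {4,5,7,8,9}→6  {5,6,7,8,9}→10
  6 left: {3,4,5,7,8,9}→6  {4,5,6,7,8,9}→16
  7 left: {3,4,5,6,7,8,9}→22
  8 left: {2,3,4,5,6,7,8,9}→22
  placing 0:e first → 22 extensions

22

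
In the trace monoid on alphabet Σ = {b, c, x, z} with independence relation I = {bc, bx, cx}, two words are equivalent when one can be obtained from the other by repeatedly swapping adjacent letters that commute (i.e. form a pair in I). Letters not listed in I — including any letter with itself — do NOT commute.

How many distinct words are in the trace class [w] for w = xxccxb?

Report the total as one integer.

0(x) covers ∅
1(x) covers 0:x
2(c) covers ∅
3(c) covers 2:c
4(x) covers 1:x
5(b) covers ∅
floor of heap: 0:x, 2:c, 5:b
completions by unplaced set U, small U first (add the entries for U minus each lowest piece of U):
  |U|=1: {3}:1  {4}:1  {5}:1
  |U|=2: {1,4}:1  {2,3}:1  {3,4}:2  {3,5}:2  {4,5}:2
  |U|=3: {0,1,4}:1  {1,3,4}:3  {1,4,5}:3  {2,3,4}:3  {2,3,5}:3  {3,4,5}:6
  |U|=4: {0,1,3,4}:4  {0,1,4,5}:4  {1,2,3,4}:6  {1,3,4,5}:12  {2,3,4,5}:12
  start at 0(x): 30
  start at 2(c): 20
  start at 5(b): 10
sum over floor = 60

60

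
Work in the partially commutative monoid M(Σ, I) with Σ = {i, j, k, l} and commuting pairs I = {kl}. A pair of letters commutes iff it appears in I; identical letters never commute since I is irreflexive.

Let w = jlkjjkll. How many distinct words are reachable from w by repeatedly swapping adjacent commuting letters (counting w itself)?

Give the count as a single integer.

6

drop 0:j onto floor
drop 1:l onto {0:j}
drop 2:k onto {0:j}
drop 3:j onto {1:l, 2:k}
drop 4:j onto {3:j}
drop 5:k onto {4:j}
drop 6:l onto {4:j}
drop 7:l onto {6:l}
ground layer = {0:j}
drop-orders for the pieces not yet dropped (sum over which currently-grounded one goes next):
  1 to go: {5} 1  {7} 1
  2 to go: {5,7} 2  {6,7} 1
  3 to go: {5,6,7} 3
  4 to go: {4,5,6,7} 3
  5 to go: {3,4,5,6,7} 3
  6 to go: {1,3,4,5,6,7} 3  {2,3,4,5,6,7} 3
  if 0:j drops first: 6 orders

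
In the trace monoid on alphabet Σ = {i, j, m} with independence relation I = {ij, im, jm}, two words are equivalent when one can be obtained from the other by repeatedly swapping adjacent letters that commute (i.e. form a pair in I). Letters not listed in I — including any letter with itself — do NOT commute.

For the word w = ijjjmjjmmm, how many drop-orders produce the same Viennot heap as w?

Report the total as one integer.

1260

piece 0:i — minimal
piece 1:j — minimal
piece 2:j rests on {1:j}
piece 3:j rests on {2:j}
piece 4:m — minimal
piece 5:j rests on {3:j}
piece 6:j rests on {5:j}
piece 7:m rests on {4:m}
piece 8:m rests on {7:m}
piece 9:m rests on {8:m}
minimal pieces: {0:i, 1:j, 4:m}
ways to finish when only these pieces remain (= sum over removing one remaining piece with nothing left below it):
  1 left: {0}→1  {6}→1  {9}→1
  2 left: {0,6}→2  {0,9}→2  {5,6}→1  {6,9}→2  {8,9}→1
  3 left: {0,5,6}→3  {0,6,9}→6  {0,8,9}→3  {3,5,6}→1  {5,6,9}→3  {6,8,9}→3  {7,8,9}→1
  4 left: {0,3,5,6}→4  {0,5,6,9}→12  {0,6,8,9}→12  {0,7,8,9}→4  {2,3,5,6}→1  {3,5,6,9}→4  {4,7,8,9}→1  {5,6,8,9}→6  {6,7,8,9}→4
  5 left: {0,2,3,5,6}→5  {0,3,5,6,9}→20  {0,4,7,8,9}→5  {0,5,6,8,9}→30  {0,6,7,8,9}→20  {1,2,3,5,6}→1  {2,3,5,6,9}→5  {3,5,6,8,9}→10  {4,6,7,8,9}→5  {5,6,7,8,9}→10
  6 left: {0,1,2,3,5,6}→6  {0,2,3,5,6,9}→30  {0,3,5,6,8,9}→60  {0,4,6,7,8,9}→30  {0,5,6,7,8,9}→60  {1,2,3,5,6,9}→6  {2,3,5,6,8,9}→15  {3,5,6,7,8,9}→20  {4,5,6,7,8,9}→15
  7 left: {0,1,2,3,5,6,9}→42  {0,2,3,5,6,8,9}→105  {0,3,5,6,7,8,9}→140  {0,4,5,6,7,8,9}→105  {1,2,3,5,6,8,9}→21  {2,3,5,6,7,8,9}→35  {3,4,5,6,7,8,9}→35
  8 left: {0,1,2,3,5,6,8,9}→168  {0,2,3,5,6,7,8,9}→280  {0,3,4,5,6,7,8,9}→280  {1,2,3,5,6,7,8,9}→56  {2,3,4,5,6,7,8,9}→70
  placing 0:i first → 126 extensions
  placing 1:j first → 630 extensions
  placing 4:m first → 504 extensions
total linear extensions = 1260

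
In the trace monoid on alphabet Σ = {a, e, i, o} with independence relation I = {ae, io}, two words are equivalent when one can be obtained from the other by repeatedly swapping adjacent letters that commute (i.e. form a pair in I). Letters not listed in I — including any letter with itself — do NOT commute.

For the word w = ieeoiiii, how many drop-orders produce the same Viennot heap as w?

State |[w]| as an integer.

piece 0:i — minimal
piece 1:e rests on {0:i}
piece 2:e rests on {1:e}
piece 3:o rests on {2:e}
piece 4:i rests on {2:e}
piece 5:i rests on {4:i}
piece 6:i rests on {5:i}
piece 7:i rests on {6:i}
minimal pieces: {0:i}
ways to finish when only these pieces remain (= sum over removing one remaining piece with nothing left below it):
  1 left: {3}→1  {7}→1
  2 left: {3,7}→2  {6,7}→1
  3 left: {3,6,7}→3  {5,6,7}→1
  4 left: {3,5,6,7}→4  {4,5,6,7}→1
  5 left: {3,4,5,6,7}→5
  6 left: {2,3,4,5,6,7}→5
  placing 0:i first → 5 extensions

5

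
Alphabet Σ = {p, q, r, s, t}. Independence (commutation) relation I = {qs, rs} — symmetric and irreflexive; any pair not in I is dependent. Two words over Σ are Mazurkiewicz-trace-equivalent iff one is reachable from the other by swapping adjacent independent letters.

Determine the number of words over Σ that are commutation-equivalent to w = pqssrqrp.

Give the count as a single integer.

#0=p has no predecessor
#1=q depends on [0:p]
#2=s depends on [0:p]
#3=s depends on [2:s]
#4=r depends on [1:q]
#5=q depends on [4:r]
#6=r depends on [5:q]
#7=p depends on [3:s, 6:r]
sources: [0:p]
N(rest) = Σ N(rest − s) over sources s of rest; N(one piece) = 1:
  size 1 → [7]=1
  size 2 → [3,7]=1  [6,7]=1
  size 3 → [2,3,7]=1  [3,6,7]=2  [5,6,7]=1
  size 4 → [2,3,6,7]=3  [3,5,6,7]=3  [4,5,6,7]=1
  size 5 → [1,4,5,6,7]=1  [2,3,5,6,7]=6  [3,4,5,6,7]=4
  size 6 → [1,3,4,5,6,7]=5  [2,3,4,5,6,7]=10
  first=0(p) contributes 15

15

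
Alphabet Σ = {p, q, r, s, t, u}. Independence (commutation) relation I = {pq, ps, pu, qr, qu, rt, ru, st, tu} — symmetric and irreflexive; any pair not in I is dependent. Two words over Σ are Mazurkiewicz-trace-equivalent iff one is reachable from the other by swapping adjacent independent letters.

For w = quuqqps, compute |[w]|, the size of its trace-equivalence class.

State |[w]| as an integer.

70

#0=q has no predecessor
#1=u has no predecessor
#2=u depends on [1:u]
#3=q depends on [0:q]
#4=q depends on [3:q]
#5=p has no predecessor
#6=s depends on [2:u, 4:q]
sources: [0:q, 1:u, 5:p]
N(rest) = Σ N(rest − s) over sources s of rest; N(one piece) = 1:
  size 1 → [5]=1  [6]=1
  size 2 → [2,6]=1  [4,6]=1  [5,6]=2
  size 3 → [1,2,6]=1  [2,4,6]=2  [2,5,6]=3  [3,4,6]=1  [4,5,6]=3
  size 4 → [0,3,4,6]=1  [1,2,4,6]=3  [1,2,5,6]=4  [2,3,4,6]=3  [2,4,5,6]=8  [3,4,5,6]=4
  size 5 → [0,2,3,4,6]=4  [0,3,4,5,6]=5  [1,2,3,4,6]=6  [1,2,4,5,6]=15  [2,3,4,5,6]=15
  first=0(q) contributes 36
  first=1(u) contributes 24
  first=5(p) contributes 10
|[w]| = 70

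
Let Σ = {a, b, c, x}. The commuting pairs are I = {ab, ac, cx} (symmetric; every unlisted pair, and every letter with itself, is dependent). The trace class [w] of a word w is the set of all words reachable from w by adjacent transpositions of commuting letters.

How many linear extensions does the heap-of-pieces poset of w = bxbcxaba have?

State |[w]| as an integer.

0(b) covers ∅
1(x) covers 0:b
2(b) covers 1:x
3(c) covers 2:b
4(x) covers 2:b
5(a) covers 4:x
6(b) covers 3:c, 4:x
7(a) covers 5:a
floor of heap: 0:b
completions by unplaced set U, small U first (add the entries for U minus each lowest piece of U):
  |U|=1: {6}:1  {7}:1
  |U|=2: {3,6}:1  {5,7}:1  {6,7}:2
  |U|=3: {3,6,7}:3  {5,6,7}:3
  |U|=4: {3,5,6,7}:6  {4,5,6,7}:3
  |U|=5: {3,4,5,6,7}:9
  |U|=6: {2,3,4,5,6,7}:9
  start at 0(b): 9

9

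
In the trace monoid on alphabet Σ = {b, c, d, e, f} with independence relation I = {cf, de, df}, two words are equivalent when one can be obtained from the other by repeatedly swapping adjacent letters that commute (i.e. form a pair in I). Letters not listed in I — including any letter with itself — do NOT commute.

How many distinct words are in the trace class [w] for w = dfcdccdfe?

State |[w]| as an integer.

49

drop 0:d onto floor
drop 1:f onto floor
drop 2:c onto {0:d}
drop 3:d onto {2:c}
drop 4:c onto {3:d}
drop 5:c onto {4:c}
drop 6:d onto {5:c}
drop 7:f onto {1:f}
drop 8:e onto {5:c, 7:f}
ground layer = {0:d, 1:f}
drop-orders for the pieces not yet dropped (sum over which currently-grounded one goes next):
  1 to go: {6} 1  {8} 1
  2 to go: {6,8} 2  {7,8} 1
  3 to go: {1,7,8} 1  {5,6,8} 2  {6,7,8} 3
  4 to go: {1,6,7,8} 4  {4,5,6,8} 2  {5,6,7,8} 5
  5 to go: {1,5,6,7,8} 9  {3,4,5,6,8} 2  {4,5,6,7,8} 7
  6 to go: {1,4,5,6,7,8} 16  {2,3,4,5,6,8} 2  {3,4,5,6,7,8} 9
  7 to go: {0,2,3,4,5,6,8} 2  {1,3,4,5,6,7,8} 25  {2,3,4,5,6,7,8} 11
  if 0:d drops first: 36 orders
  if 1:f drops first: 13 orders
heap linearizations: 49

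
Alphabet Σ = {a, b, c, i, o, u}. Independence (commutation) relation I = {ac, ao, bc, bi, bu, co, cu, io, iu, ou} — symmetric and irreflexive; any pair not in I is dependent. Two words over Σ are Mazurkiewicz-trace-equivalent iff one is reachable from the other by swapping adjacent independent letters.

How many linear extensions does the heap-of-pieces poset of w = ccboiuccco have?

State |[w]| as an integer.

840

0(c) covers ∅
1(c) covers 0:c
2(b) covers ∅
3(o) covers 2:b
4(i) covers 1:c
5(u) covers ∅
6(c) covers 4:i
7(c) covers 6:c
8(c) covers 7:c
9(o) covers 3:o
floor of heap: 0:c, 2:b, 5:u
completions by unplaced set U, small U first (add the entries for U minus each lowest piece of U):
  |U|=1: {5}:1  {8}:1  {9}:1
  |U|=2: {3,9}:1  {5,8}:2  {5,9}:2  {7,8}:1  {8,9}:2
  |U|=3: {2,3,9}:1  {3,5,9}:3  {3,8,9}:3  {5,7,8}:3  {5,8,9}:6  {6,7,8}:1  {7,8,9}:3
  |U|=4: {2,3,5,9}:4  {2,3,8,9}:4  {3,5,8,9}:12  {3,7,8,9}:6  {4,6,7,8}:1  {5,6,7,8}:4  {5,7,8,9}:12  {6,7,8,9}:4
  |U|=5: {1,4,6,7,8}:1  {2,3,5,8,9}:20  {2,3,7,8,9}:10  {3,5,7,8,9}:30  {3,6,7,8,9}:10  {4,5,6,7,8}:5  {4,6,7,8,9}:5  {5,6,7,8,9}:20
  |U|=6: {0,1,4,6,7,8}:1  {1,4,5,6,7,8}:6  {1,4,6,7,8,9}:6  {2,3,5,7,8,9}:60  {2,3,6,7,8,9}:20  {3,4,6,7,8,9}:15  {3,5,6,7,8,9}:60  {4,5,6,7,8,9}:30
  |U|=7: {0,1,4,5,6,7,8}:7  {0,1,4,6,7,8,9}:7  {1,3,4,6,7,8,9}:21  {1,4,5,6,7,8,9}:42  {2,3,4,6,7,8,9}:35  {2,3,5,6,7,8,9}:140  {3,4,5,6,7,8,9}:105
  |U|=8: {0,1,3,4,6,7,8,9}:28  {0,1,4,5,6,7,8,9}:56  {1,2,3,4,6,7,8,9}:56  {1,3,4,5,6,7,8,9}:168  {2,3,4,5,6,7,8,9}:280
  start at 0(c): 504
  start at 2(b): 252
  start at 5(u): 84
sum over floor = 840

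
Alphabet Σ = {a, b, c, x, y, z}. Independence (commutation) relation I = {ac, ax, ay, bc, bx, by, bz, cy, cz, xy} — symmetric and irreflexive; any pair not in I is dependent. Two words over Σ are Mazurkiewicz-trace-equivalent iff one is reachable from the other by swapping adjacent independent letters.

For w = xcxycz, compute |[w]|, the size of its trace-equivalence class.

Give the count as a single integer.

drop 0:x onto floor
drop 1:c onto {0:x}
drop 2:x onto {1:c}
drop 3:y onto floor
drop 4:c onto {2:x}
drop 5:z onto {2:x, 3:y}
ground layer = {0:x, 3:y}
drop-orders for the pieces not yet dropped (sum over which currently-grounded one goes next):
  1 to go: {4} 1  {5} 1
  2 to go: {3,5} 1  {4,5} 2
  3 to go: {2,4,5} 2  {3,4,5} 3
  4 to go: {1,2,4,5} 2  {2,3,4,5} 5
  if 0:x drops first: 7 orders
  if 3:y drops first: 2 orders
heap linearizations: 9

9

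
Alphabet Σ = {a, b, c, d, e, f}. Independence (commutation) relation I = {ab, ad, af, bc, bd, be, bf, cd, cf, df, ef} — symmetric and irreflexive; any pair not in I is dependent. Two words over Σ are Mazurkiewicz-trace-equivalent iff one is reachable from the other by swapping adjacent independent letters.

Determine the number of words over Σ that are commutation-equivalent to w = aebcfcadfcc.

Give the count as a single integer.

2970

drop 0:a onto floor
drop 1:e onto {0:a}
drop 2:b onto floor
drop 3:c onto {1:e}
drop 4:f onto floor
drop 5:c onto {3:c}
drop 6:a onto {5:c}
drop 7:d onto {1:e}
drop 8:f onto {4:f}
drop 9:c onto {6:a}
drop 10:c onto {9:c}
ground layer = {0:a, 2:b, 4:f}
drop-orders for the pieces not yet dropped (sum over which currently-grounded one goes next):
  1 to go: {2} 1  {7} 1  {8} 1  {10} 1
  2 to go: {2,7} 2  {2,8} 2  {2,10} 2  {4,8} 1  {7,8} 2  {7,10} 2  {8,10} 2  {9,10} 1
  3 to go: {2,4,8} 3  {2,7,8} 6  {2,7,10} 6  {2,8,10} 6  {2,9,10} 3  {4,7,8} 3  {4,8,10} 3  {6,9,10} 1  {7,8,10} 6  {7,9,10} 3  {8,9,10} 3
  4 to go: {2,4,7,8} 12  {2,4,8,10} 12  {2,6,9,10} 4  {2,7,8,10} 24  {2,7,9,10} 12  {2,8,9,10} 12  {4,7,8,10} 12  {4,8,9,10} 6  {5,6,9,10} 1  {6,7,9,10} 4  {6,8,9,10} 4  {7,8,9,10} 12
  5 to go: {2,4,7,8,10} 60  {2,4,8,9,10} 30  {2,5,6,9,10} 5  {2,6,7,9,10} 20  {2,6,8,9,10} 20  {2,7,8,9,10} 60  {3,5,6,9,10} 1  {4,6,8,9,10} 10  {4,7,8,9,10} 30  {5,6,7,9,10} 5  {5,6,8,9,10} 5  {6,7,8,9,10} 20
  6 to go: {2,3,5,6,9,10} 6  {2,4,6,8,9,10} 60  {2,4,7,8,9,10} 180  {2,5,6,7,9,10} 30  {2,5,6,8,9,10} 30  {2,6,7,8,9,10} 120  {3,5,6,7,9,10} 6  {3,5,6,8,9,10} 6  {4,5,6,8,9,10} 15  {4,6,7,8,9,10} 60  {5,6,7,8,9,10} 30
  7 to go: {1,3,5,6,7,9,10} 6  {2,3,5,6,7,9,10} 42  {2,3,5,6,8,9,10} 42  {2,4,5,6,8,9,10} 105  {2,4,6,7,8,9,10} 420  {2,5,6,7,8,9,10} 210  {3,4,5,6,8,9,10} 21  {3,5,6,7,8,9,10} 42  {4,5,6,7,8,9,10} 105
  8 to go: {0,1,3,5,6,7,9,10} 6  {1,2,3,5,6,7,9,10} 48  {1,3,5,6,7,8,9,10} 48  {2,3,4,5,6,8,9,10} 168  {2,3,5,6,7,8,9,10} 336  {2,4,5,6,7,8,9,10} 840  {3,4,5,6,7,8,9,10} 168
  9 to go: {0,1,2,3,5,6,7,9,10} 54  {0,1,3,5,6,7,8,9,10} 54  {1,2,3,5,6,7,8,9,10} 432  {1,3,4,5,6,7,8,9,10} 216  {2,3,4,5,6,7,8,9,10} 1512
  if 0:a drops first: 2160 orders
  if 2:b drops first: 270 orders
  if 4:f drops first: 540 orders
heap linearizations: 2970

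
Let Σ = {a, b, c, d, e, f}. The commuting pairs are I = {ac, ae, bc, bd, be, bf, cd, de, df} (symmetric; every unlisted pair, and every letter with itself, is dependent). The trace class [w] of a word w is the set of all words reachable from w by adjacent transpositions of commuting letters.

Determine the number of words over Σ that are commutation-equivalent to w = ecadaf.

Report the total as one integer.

#0=e has no predecessor
#1=c depends on [0:e]
#2=a has no predecessor
#3=d depends on [2:a]
#4=a depends on [3:d]
#5=f depends on [1:c, 4:a]
sources: [0:e, 2:a]
N(rest) = Σ N(rest − s) over sources s of rest; N(one piece) = 1:
  size 1 → [5]=1
  size 2 → [1,5]=1  [4,5]=1
  size 3 → [0,1,5]=1  [1,4,5]=2  [3,4,5]=1
  size 4 → [0,1,4,5]=3  [1,3,4,5]=3  [2,3,4,5]=1
  first=0(e) contributes 4
  first=2(a) contributes 6
|[w]| = 10

10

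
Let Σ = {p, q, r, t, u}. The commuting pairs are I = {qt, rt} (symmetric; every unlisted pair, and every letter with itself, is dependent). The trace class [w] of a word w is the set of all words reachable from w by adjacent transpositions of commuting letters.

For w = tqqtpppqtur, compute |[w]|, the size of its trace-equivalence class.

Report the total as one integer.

drop 0:t onto floor
drop 1:q onto floor
drop 2:q onto {1:q}
drop 3:t onto {0:t}
drop 4:p onto {2:q, 3:t}
drop 5:p onto {4:p}
drop 6:p onto {5:p}
drop 7:q onto {6:p}
drop 8:t onto {6:p}
drop 9:u onto {7:q, 8:t}
drop 10:r onto {9:u}
ground layer = {0:t, 1:q}
drop-orders for the pieces not yet dropped (sum over which currently-grounded one goes next):
  1 to go: {10} 1
  2 to go: {9,10} 1
  3 to go: {7,9,10} 1  {8,9,10} 1
  4 to go: {7,8,9,10} 2
  5 to go: {6,7,8,9,10} 2
  6 to go: {5,6,7,8,9,10} 2
  7 to go: {4,5,6,7,8,9,10} 2
  8 to go: {2,4,5,6,7,8,9,10} 2  {3,4,5,6,7,8,9,10} 2
  9 to go: {0,3,4,5,6,7,8,9,10} 2  {1,2,4,5,6,7,8,9,10} 2  {2,3,4,5,6,7,8,9,10} 4
  if 0:t drops first: 6 orders
  if 1:q drops first: 6 orders
heap linearizations: 12

12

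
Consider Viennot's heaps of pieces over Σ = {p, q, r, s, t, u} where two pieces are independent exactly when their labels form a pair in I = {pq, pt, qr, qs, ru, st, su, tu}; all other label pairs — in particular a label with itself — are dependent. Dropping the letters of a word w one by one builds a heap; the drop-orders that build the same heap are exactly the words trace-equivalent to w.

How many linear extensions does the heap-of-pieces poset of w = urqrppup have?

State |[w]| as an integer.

12

0(u) covers ∅
1(r) covers ∅
2(q) covers 0:u
3(r) covers 1:r
4(p) covers 0:u, 3:r
5(p) covers 4:p
6(u) covers 2:q, 5:p
7(p) covers 6:u
floor of heap: 0:u, 1:r
completions by unplaced set U, small U first (add the entries for U minus each lowest piece of U):
  |U|=1: {7}:1
  |U|=2: {6,7}:1
  |U|=3: {2,6,7}:1  {5,6,7}:1
  |U|=4: {2,5,6,7}:2  {4,5,6,7}:1
  |U|=5: {2,4,5,6,7}:3  {3,4,5,6,7}:1
  |U|=6: {0,2,4,5,6,7}:3  {1,3,4,5,6,7}:1  {2,3,4,5,6,7}:4
  start at 0(u): 5
  start at 1(r): 7
sum over floor = 12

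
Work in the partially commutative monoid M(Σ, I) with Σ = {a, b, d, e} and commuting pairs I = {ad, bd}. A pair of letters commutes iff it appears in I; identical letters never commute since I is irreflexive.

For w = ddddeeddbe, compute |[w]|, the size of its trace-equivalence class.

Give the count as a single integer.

#0=d has no predecessor
#1=d depends on [0:d]
#2=d depends on [1:d]
#3=d depends on [2:d]
#4=e depends on [3:d]
#5=e depends on [4:e]
#6=d depends on [5:e]
#7=d depends on [6:d]
#8=b depends on [5:e]
#9=e depends on [7:d, 8:b]
sources: [0:d]
N(rest) = Σ N(rest − s) over sources s of rest; N(one piece) = 1:
  size 1 → [9]=1
  size 2 → [7,9]=1  [8,9]=1
  size 3 → [6,7,9]=1  [7,8,9]=2
  size 4 → [6,7,8,9]=3
  size 5 → [5,6,7,8,9]=3
  size 6 → [4,5,6,7,8,9]=3
  size 7 → [3,4,5,6,7,8,9]=3
  size 8 → [2,3,4,5,6,7,8,9]=3
  first=0(d) contributes 3

3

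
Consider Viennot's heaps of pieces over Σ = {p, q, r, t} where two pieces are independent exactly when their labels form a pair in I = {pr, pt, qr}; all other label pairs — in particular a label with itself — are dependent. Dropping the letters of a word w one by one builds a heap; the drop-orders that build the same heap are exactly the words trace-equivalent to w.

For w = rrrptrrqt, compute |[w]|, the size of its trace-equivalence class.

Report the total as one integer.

0(r) covers ∅
1(r) covers 0:r
2(r) covers 1:r
3(p) covers ∅
4(t) covers 2:r
5(r) covers 4:t
6(r) covers 5:r
7(q) covers 3:p, 4:t
8(t) covers 6:r, 7:q
floor of heap: 0:r, 3:p
completions by unplaced set U, small U first (add the entries for U minus each lowest piece of U):
  |U|=1: {8}:1
  |U|=2: {6,8}:1  {7,8}:1
  |U|=3: {3,7,8}:1  {5,6,8}:1  {6,7,8}:2
  |U|=4: {3,6,7,8}:3  {5,6,7,8}:3
  |U|=5: {3,5,6,7,8}:6  {4,5,6,7,8}:3
  |U|=6: {2,4,5,6,7,8}:3  {3,4,5,6,7,8}:9
  |U|=7: {1,2,4,5,6,7,8}:3  {2,3,4,5,6,7,8}:12
  start at 0(r): 15
  start at 3(p): 3
sum over floor = 18

18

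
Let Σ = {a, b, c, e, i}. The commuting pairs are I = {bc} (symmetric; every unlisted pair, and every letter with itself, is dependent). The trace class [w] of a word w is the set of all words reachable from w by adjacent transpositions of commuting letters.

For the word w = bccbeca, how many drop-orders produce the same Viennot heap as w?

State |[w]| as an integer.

0(b) covers ∅
1(c) covers ∅
2(c) covers 1:c
3(b) covers 0:b
4(e) covers 2:c, 3:b
5(c) covers 4:e
6(a) covers 5:c
floor of heap: 0:b, 1:c
completions by unplaced set U, small U first (add the entries for U minus each lowest piece of U):
  |U|=1: {6}:1
  |U|=2: {5,6}:1
  |U|=3: {4,5,6}:1
  |U|=4: {2,4,5,6}:1  {3,4,5,6}:1
  |U|=5: {0,3,4,5,6}:1  {1,2,4,5,6}:1  {2,3,4,5,6}:2
  start at 0(b): 3
  start at 1(c): 3
sum over floor = 6

6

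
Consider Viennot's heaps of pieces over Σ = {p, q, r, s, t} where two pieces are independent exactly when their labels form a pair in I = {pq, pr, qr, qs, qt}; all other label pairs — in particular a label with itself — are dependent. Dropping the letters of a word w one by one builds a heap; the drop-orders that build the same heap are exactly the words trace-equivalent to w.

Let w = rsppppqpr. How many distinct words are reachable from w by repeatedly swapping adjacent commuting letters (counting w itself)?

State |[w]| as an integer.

54

piece 0:r — minimal
piece 1:s rests on {0:r}
piece 2:p rests on {1:s}
piece 3:p rests on {2:p}
piece 4:p rests on {3:p}
piece 5:p rests on {4:p}
piece 6:q — minimal
piece 7:p rests on {5:p}
piece 8:r rests on {1:s}
minimal pieces: {0:r, 6:q}
ways to finish when only these pieces remain (= sum over removing one remaining piece with nothing left below it):
  1 left: {6}→1  {7}→1  {8}→1
  2 left: {5,7}→1  {6,7}→2  {6,8}→2  {7,8}→2
  3 left: {4,5,7}→1  {5,6,7}→3  {5,7,8}→3  {6,7,8}→6
  4 left: {3,4,5,7}→1  {4,5,6,7}→4  {4,5,7,8}→4  {5,6,7,8}→12
  5 left: {2,3,4,5,7}→1  {3,4,5,6,7}→5  {3,4,5,7,8}→5  {4,5,6,7,8}→20
  6 left: {2,3,4,5,6,7}→6  {2,3,4,5,7,8}→6  {3,4,5,6,7,8}→30
  7 left: {1,2,3,4,5,7,8}→6  {2,3,4,5,6,7,8}→42
  placing 0:r first → 48 extensions
  placing 6:q first → 6 extensions
total linear extensions = 54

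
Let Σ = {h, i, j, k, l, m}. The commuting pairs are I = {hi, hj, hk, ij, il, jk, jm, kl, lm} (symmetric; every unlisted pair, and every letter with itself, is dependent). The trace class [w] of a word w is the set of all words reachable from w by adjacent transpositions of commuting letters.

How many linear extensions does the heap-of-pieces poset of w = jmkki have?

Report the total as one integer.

5

drop 0:j onto floor
drop 1:m onto floor
drop 2:k onto {1:m}
drop 3:k onto {2:k}
drop 4:i onto {3:k}
ground layer = {0:j, 1:m}
drop-orders for the pieces not yet dropped (sum over which currently-grounded one goes next):
  1 to go: {0} 1  {4} 1
  2 to go: {0,4} 2  {3,4} 1
  3 to go: {0,3,4} 3  {2,3,4} 1
  if 0:j drops first: 1 orders
  if 1:m drops first: 4 orders
heap linearizations: 5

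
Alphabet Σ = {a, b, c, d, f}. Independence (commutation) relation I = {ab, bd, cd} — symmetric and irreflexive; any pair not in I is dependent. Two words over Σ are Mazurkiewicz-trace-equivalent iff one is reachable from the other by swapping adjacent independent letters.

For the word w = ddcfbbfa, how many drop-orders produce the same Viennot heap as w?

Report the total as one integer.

piece 0:d — minimal
piece 1:d rests on {0:d}
piece 2:c — minimal
piece 3:f rests on {1:d, 2:c}
piece 4:b rests on {3:f}
piece 5:b rests on {4:b}
piece 6:f rests on {5:b}
piece 7:a rests on {6:f}
minimal pieces: {0:d, 2:c}
ways to finish when only these pieces remain (= sum over removing one remaining piece with nothing left below it):
  1 left: {7}→1
  2 left: {6,7}→1
  3 left: {5,6,7}→1
  4 left: {4,5,6,7}→1
  5 left: {3,4,5,6,7}→1
  6 left: {1,3,4,5,6,7}→1  {2,3,4,5,6,7}→1
  placing 0:d first → 2 extensions
  placing 2:c first → 1 extensions
total linear extensions = 3

3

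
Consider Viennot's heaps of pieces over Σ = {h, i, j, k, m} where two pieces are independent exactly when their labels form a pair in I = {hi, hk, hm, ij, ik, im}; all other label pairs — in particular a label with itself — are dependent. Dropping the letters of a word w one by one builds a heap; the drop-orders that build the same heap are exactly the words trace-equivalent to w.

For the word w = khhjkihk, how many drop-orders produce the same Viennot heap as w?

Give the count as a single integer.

72

0(k) covers ∅
1(h) covers ∅
2(h) covers 1:h
3(j) covers 0:k, 2:h
4(k) covers 3:j
5(i) covers ∅
6(h) covers 3:j
7(k) covers 4:k
floor of heap: 0:k, 1:h, 5:i
completions by unplaced set U, small U first (add the entries for U minus each lowest piece of U):
  |U|=1: {5}:1  {6}:1  {7}:1
  |U|=2: {4,7}:1  {5,6}:2  {5,7}:2  {6,7}:2
  |U|=3: {4,5,7}:3  {4,6,7}:3  {5,6,7}:6
  |U|=4: {3,4,6,7}:3  {4,5,6,7}:12
  |U|=5: {0,3,4,6,7}:3  {2,3,4,6,7}:3  {3,4,5,6,7}:15
  |U|=6: {0,2,3,4,6,7}:6  {0,3,4,5,6,7}:18  {1,2,3,4,6,7}:3  {2,3,4,5,6,7}:18
  start at 0(k): 21
  start at 1(h): 42
  start at 5(i): 9
sum over floor = 72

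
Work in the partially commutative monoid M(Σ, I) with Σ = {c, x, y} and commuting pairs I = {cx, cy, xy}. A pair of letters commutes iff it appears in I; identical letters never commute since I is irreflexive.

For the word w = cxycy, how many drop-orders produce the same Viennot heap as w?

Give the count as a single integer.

piece 0:c — minimal
piece 1:x — minimal
piece 2:y — minimal
piece 3:c rests on {0:c}
piece 4:y rests on {2:y}
minimal pieces: {0:c, 1:x, 2:y}
ways to finish when only these pieces remain (= sum over removing one remaining piece with nothing left below it):
  1 left: {1}→1  {3}→1  {4}→1
  2 left: {0,3}→1  {1,3}→2  {1,4}→2  {2,4}→1  {3,4}→2
  3 left: {0,1,3}→3  {0,3,4}→3  {1,2,4}→3  {1,3,4}→6  {2,3,4}→3
  placing 0:c first → 12 extensions
  placing 1:x first → 6 extensions
  placing 2:y first → 12 extensions
total linear extensions = 30

30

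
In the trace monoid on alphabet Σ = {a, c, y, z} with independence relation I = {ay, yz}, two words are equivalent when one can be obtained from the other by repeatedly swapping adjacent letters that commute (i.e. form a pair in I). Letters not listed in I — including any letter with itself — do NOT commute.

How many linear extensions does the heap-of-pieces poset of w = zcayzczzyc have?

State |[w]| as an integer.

9

#0=z has no predecessor
#1=c depends on [0:z]
#2=a depends on [1:c]
#3=y depends on [1:c]
#4=z depends on [2:a]
#5=c depends on [3:y, 4:z]
#6=z depends on [5:c]
#7=z depends on [6:z]
#8=y depends on [5:c]
#9=c depends on [7:z, 8:y]
sources: [0:z]
N(rest) = Σ N(rest − s) over sources s of rest; N(one piece) = 1:
  size 1 → [9]=1
  size 2 → [7,9]=1  [8,9]=1
  size 3 → [6,7,9]=1  [7,8,9]=2
  size 4 → [6,7,8,9]=3
  size 5 → [5,6,7,8,9]=3
  size 6 → [3,5,6,7,8,9]=3  [4,5,6,7,8,9]=3
  size 7 → [2,4,5,6,7,8,9]=3  [3,4,5,6,7,8,9]=6
  size 8 → [2,3,4,5,6,7,8,9]=9
  first=0(z) contributes 9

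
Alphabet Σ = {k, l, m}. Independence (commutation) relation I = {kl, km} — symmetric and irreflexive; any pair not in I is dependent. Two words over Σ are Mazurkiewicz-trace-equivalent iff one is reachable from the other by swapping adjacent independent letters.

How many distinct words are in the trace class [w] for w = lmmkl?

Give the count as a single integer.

drop 0:l onto floor
drop 1:m onto {0:l}
drop 2:m onto {1:m}
drop 3:k onto floor
drop 4:l onto {2:m}
ground layer = {0:l, 3:k}
drop-orders for the pieces not yet dropped (sum over which currently-grounded one goes next):
  1 to go: {3} 1  {4} 1
  2 to go: {2,4} 1  {3,4} 2
  3 to go: {1,2,4} 1  {2,3,4} 3
  if 0:l drops first: 4 orders
  if 3:k drops first: 1 orders
heap linearizations: 5

5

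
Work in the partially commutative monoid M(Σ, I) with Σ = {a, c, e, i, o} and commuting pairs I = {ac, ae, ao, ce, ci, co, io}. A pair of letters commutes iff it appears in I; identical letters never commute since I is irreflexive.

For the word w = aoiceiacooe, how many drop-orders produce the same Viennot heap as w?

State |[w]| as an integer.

1485

drop 0:a onto floor
drop 1:o onto floor
drop 2:i onto {0:a}
drop 3:c onto floor
drop 4:e onto {1:o, 2:i}
drop 5:i onto {4:e}
drop 6:a onto {5:i}
drop 7:c onto {3:c}
drop 8:o onto {4:e}
drop 9:o onto {8:o}
drop 10:e onto {5:i, 9:o}
ground layer = {0:a, 1:o, 3:c}
drop-orders for the pieces not yet dropped (sum over which currently-grounded one goes next):
  1 to go: {6} 1  {7} 1  {10} 1
  2 to go: {3,7} 1  {6,7} 2  {6,10} 2  {7,10} 2  {9,10} 1
  3 to go: {3,6,7} 3  {3,7,10} 3  {5,6,10} 2  {6,7,10} 6  {6,9,10} 3  {7,9,10} 3  {8,9,10} 1
  4 to go: {3,6,7,10} 12  {3,7,9,10} 6  {5,6,7,10} 8  {5,6,9,10} 5  {6,7,9,10} 12  {6,8,9,10} 4  {7,8,9,10} 4
  5 to go: {3,5,6,7,10} 20  {3,6,7,9,10} 30  {3,7,8,9,10} 10  {5,6,7,9,10} 25  {5,6,8,9,10} 9  {6,7,8,9,10} 20
  6 to go: {3,5,6,7,9,10} 75  {3,6,7,8,9,10} 60  {4,5,6,8,9,10} 9  {5,6,7,8,9,10} 54
  7 to go: {1,4,5,6,8,9,10} 9  {2,4,5,6,8,9,10} 9  {3,5,6,7,8,9,10} 189  {4,5,6,7,8,9,10} 63
  8 to go: {0,2,4,5,6,8,9,10} 9  {1,2,4,5,6,8,9,10} 18  {1,4,5,6,7,8,9,10} 72  {2,4,5,6,7,8,9,10} 72  {3,4,5,6,7,8,9,10} 252
  9 to go: {0,1,2,4,5,6,8,9,10} 27  {0,2,4,5,6,7,8,9,10} 81  {1,2,4,5,6,7,8,9,10} 162  {1,3,4,5,6,7,8,9,10} 324  {2,3,4,5,6,7,8,9,10} 324
  if 0:a drops first: 810 orders
  if 1:o drops first: 405 orders
  if 3:c drops first: 270 orders
heap linearizations: 1485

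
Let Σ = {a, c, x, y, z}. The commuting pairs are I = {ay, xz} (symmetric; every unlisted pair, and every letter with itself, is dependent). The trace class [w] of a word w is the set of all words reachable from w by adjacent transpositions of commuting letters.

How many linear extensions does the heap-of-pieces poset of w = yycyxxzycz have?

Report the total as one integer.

0(y) covers ∅
1(y) covers 0:y
2(c) covers 1:y
3(y) covers 2:c
4(x) covers 3:y
5(x) covers 4:x
6(z) covers 3:y
7(y) covers 5:x, 6:z
8(c) covers 7:y
9(z) covers 8:c
floor of heap: 0:y
completions by unplaced set U, small U first (add the entries for U minus each lowest piece of U):
  |U|=1: {9}:1
  |U|=2: {8,9}:1
  |U|=3: {7,8,9}:1
  |U|=4: {5,7,8,9}:1  {6,7,8,9}:1
  |U|=5: {4,5,7,8,9}:1  {5,6,7,8,9}:2
  |U|=6: {4,5,6,7,8,9}:3
  |U|=7: {3,4,5,6,7,8,9}:3
  |U|=8: {2,3,4,5,6,7,8,9}:3
  start at 0(y): 3

3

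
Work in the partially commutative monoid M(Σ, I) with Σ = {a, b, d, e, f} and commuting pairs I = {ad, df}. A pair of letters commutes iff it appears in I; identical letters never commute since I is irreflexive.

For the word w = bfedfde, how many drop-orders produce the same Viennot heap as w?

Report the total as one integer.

3

0(b) covers ∅
1(f) covers 0:b
2(e) covers 1:f
3(d) covers 2:e
4(f) covers 2:e
5(d) covers 3:d
6(e) covers 4:f, 5:d
floor of heap: 0:b
completions by unplaced set U, small U first (add the entries for U minus each lowest piece of U):
  |U|=1: {6}:1
  |U|=2: {4,6}:1  {5,6}:1
  |U|=3: {3,5,6}:1  {4,5,6}:2
  |U|=4: {3,4,5,6}:3
  |U|=5: {2,3,4,5,6}:3
  start at 0(b): 3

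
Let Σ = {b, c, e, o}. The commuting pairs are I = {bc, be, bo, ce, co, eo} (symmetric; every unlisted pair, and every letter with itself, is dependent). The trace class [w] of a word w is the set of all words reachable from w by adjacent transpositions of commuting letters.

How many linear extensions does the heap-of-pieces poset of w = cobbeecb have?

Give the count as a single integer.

0(c) covers ∅
1(o) covers ∅
2(b) covers ∅
3(b) covers 2:b
4(e) covers ∅
5(e) covers 4:e
6(c) covers 0:c
7(b) covers 3:b
floor of heap: 0:c, 1:o, 2:b, 4:e
completions by unplaced set U, small U first (add the entries for U minus each lowest piece of U):
  |U|=1: {1}:1  {5}:1  {6}:1  {7}:1
  |U|=2: {0,6}:1  {1,5}:2  {1,6}:2  {1,7}:2  {3,7}:1  {4,5}:1  {5,6}:2  {5,7}:2  {6,7}:2
  |U|=3: {0,1,6}:3  {0,5,6}:3  {0,6,7}:3  {1,3,7}:3  {1,4,5}:3  {1,5,6}:6  {1,5,7}:6  {1,6,7}:6  {2,3,7}:1  {3,5,7}:3  {3,6,7}:3  {4,5,6}:3  {4,5,7}:3  {5,6,7}:6
  |U|=4: {0,1,5,6}:12  {0,1,6,7}:12  {0,3,6,7}:6  {0,4,5,6}:6  {0,5,6,7}:12  {1,2,3,7}:4  {1,3,5,7}:12  {1,3,6,7}:12  {1,4,5,6}:12  {1,4,5,7}:12  {1,5,6,7}:24  {2,3,5,7}:4  {2,3,6,7}:4  {3,4,5,7}:6  {3,5,6,7}:12  {4,5,6,7}:12
  |U|=5: {0,1,3,6,7}:30  {0,1,4,5,6}:30  {0,1,5,6,7}:60  {0,2,3,6,7}:10  {0,3,5,6,7}:30  {0,4,5,6,7}:30  {1,2,3,5,7}:20  {1,2,3,6,7}:20  {1,3,4,5,7}:30  {1,3,5,6,7}:60  {1,4,5,6,7}:60  {2,3,4,5,7}:10  {2,3,5,6,7}:20  {3,4,5,6,7}:30
  |U|=6: {0,1,2,3,6,7}:60  {0,1,3,5,6,7}:180  {0,1,4,5,6,7}:180  {0,2,3,5,6,7}:60  {0,3,4,5,6,7}:90  {1,2,3,4,5,7}:60  {1,2,3,5,6,7}:120  {1,3,4,5,6,7}:180  {2,3,4,5,6,7}:60
  start at 0(c): 420
  start at 1(o): 210
  start at 2(b): 630
  start at 4(e): 420
sum over floor = 1680

1680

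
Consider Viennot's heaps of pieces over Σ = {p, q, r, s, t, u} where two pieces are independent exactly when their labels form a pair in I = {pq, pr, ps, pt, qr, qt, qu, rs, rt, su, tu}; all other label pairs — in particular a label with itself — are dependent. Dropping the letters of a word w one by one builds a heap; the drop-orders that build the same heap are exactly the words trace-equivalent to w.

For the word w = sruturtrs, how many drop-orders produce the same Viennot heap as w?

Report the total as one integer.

126

#0=s has no predecessor
#1=r has no predecessor
#2=u depends on [1:r]
#3=t depends on [0:s]
#4=u depends on [2:u]
#5=r depends on [4:u]
#6=t depends on [3:t]
#7=r depends on [5:r]
#8=s depends on [6:t]
sources: [0:s, 1:r]
N(rest) = Σ N(rest − s) over sources s of rest; N(one piece) = 1:
  size 1 → [7]=1  [8]=1
  size 2 → [5,7]=1  [6,8]=1  [7,8]=2
  size 3 → [3,6,8]=1  [4,5,7]=1  [5,7,8]=3  [6,7,8]=3
  size 4 → [0,3,6,8]=1  [2,4,5,7]=1  [3,6,7,8]=4  [4,5,7,8]=4  [5,6,7,8]=6
  size 5 → [0,3,6,7,8]=5  [1,2,4,5,7]=1  [2,4,5,7,8]=5  [3,5,6,7,8]=10  [4,5,6,7,8]=10
  size 6 → [0,3,5,6,7,8]=15  [1,2,4,5,7,8]=6  [2,4,5,6,7,8]=15  [3,4,5,6,7,8]=20
  size 7 → [0,3,4,5,6,7,8]=35  [1,2,4,5,6,7,8]=21  [2,3,4,5,6,7,8]=35
  first=0(s) contributes 56
  first=1(r) contributes 70
|[w]| = 126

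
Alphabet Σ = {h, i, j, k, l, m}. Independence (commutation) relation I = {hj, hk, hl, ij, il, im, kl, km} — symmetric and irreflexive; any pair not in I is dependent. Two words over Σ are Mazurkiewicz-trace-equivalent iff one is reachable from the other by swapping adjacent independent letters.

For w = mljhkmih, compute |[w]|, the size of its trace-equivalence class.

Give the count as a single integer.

0(m) covers ∅
1(l) covers 0:m
2(j) covers 1:l
3(h) covers 0:m
4(k) covers 2:j
5(m) covers 2:j, 3:h
6(i) covers 3:h, 4:k
7(h) covers 5:m, 6:i
floor of heap: 0:m
completions by unplaced set U, small U first (add the entries for U minus each lowest piece of U):
  |U|=1: {7}:1
  |U|=2: {5,7}:1  {6,7}:1
  |U|=3: {4,6,7}:1  {5,6,7}:2
  |U|=4: {3,5,6,7}:2  {4,5,6,7}:3
  |U|=5: {2,4,5,6,7}:3  {3,4,5,6,7}:5
  |U|=6: {1,2,4,5,6,7}:3  {2,3,4,5,6,7}:8
  start at 0(m): 11

11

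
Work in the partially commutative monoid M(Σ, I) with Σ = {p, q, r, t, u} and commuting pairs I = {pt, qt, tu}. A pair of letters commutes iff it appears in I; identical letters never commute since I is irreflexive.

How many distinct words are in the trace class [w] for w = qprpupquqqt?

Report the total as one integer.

8

#0=q has no predecessor
#1=p depends on [0:q]
#2=r depends on [1:p]
#3=p depends on [2:r]
#4=u depends on [3:p]
#5=p depends on [4:u]
#6=q depends on [5:p]
#7=u depends on [6:q]
#8=q depends on [7:u]
#9=q depends on [8:q]
#10=t depends on [2:r]
sources: [0:q]
N(rest) = Σ N(rest − s) over sources s of rest; N(one piece) = 1:
  size 1 → [9]=1  [10]=1
  size 2 → [8,9]=1  [9,10]=2
  size 3 → [7,8,9]=1  [8,9,10]=3
  size 4 → [6,7,8,9]=1  [7,8,9,10]=4
  size 5 → [5,6,7,8,9]=1  [6,7,8,9,10]=5
  size 6 → [4,5,6,7,8,9]=1  [5,6,7,8,9,10]=6
  size 7 → [3,4,5,6,7,8,9]=1  [4,5,6,7,8,9,10]=7
  size 8 → [3,4,5,6,7,8,9,10]=8
  size 9 → [2,3,4,5,6,7,8,9,10]=8
  first=0(q) contributes 8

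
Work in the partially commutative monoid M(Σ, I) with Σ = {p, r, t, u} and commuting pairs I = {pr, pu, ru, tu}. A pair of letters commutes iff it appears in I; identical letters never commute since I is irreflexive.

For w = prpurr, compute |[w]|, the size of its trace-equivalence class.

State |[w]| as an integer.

#0=p has no predecessor
#1=r has no predecessor
#2=p depends on [0:p]
#3=u has no predecessor
#4=r depends on [1:r]
#5=r depends on [4:r]
sources: [0:p, 1:r, 3:u]
N(rest) = Σ N(rest − s) over sources s of rest; N(one piece) = 1:
  size 1 → [2]=1  [3]=1  [5]=1
  size 2 → [0,2]=1  [2,3]=2  [2,5]=2  [3,5]=2  [4,5]=1
  size 3 → [0,2,3]=3  [0,2,5]=3  [1,4,5]=1  [2,3,5]=6  [2,4,5]=3  [3,4,5]=3
  size 4 → [0,2,3,5]=12  [0,2,4,5]=6  [1,2,4,5]=4  [1,3,4,5]=4  [2,3,4,5]=12
  first=0(p) contributes 20
  first=1(r) contributes 30
  first=3(u) contributes 10
|[w]| = 60

60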